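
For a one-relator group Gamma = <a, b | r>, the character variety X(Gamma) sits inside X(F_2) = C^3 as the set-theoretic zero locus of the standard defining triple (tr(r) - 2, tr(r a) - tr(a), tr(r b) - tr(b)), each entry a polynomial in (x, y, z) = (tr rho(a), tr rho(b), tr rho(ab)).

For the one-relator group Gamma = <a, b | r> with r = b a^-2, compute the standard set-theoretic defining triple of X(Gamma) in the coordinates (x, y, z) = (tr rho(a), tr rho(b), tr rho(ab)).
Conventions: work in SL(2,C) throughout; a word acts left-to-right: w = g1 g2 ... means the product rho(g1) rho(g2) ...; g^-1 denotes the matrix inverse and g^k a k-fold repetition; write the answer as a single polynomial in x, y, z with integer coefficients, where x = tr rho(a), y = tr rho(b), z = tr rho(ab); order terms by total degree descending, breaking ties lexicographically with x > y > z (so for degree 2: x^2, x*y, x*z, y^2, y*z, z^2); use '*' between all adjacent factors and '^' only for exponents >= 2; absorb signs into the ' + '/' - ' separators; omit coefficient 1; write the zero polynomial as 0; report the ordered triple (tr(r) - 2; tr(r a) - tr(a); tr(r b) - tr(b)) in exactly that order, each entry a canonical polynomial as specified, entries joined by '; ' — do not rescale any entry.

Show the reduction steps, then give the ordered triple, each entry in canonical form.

trace(a^-1 b) = trace(b)*trace(a) - trace(b a)  (eliminate a^-1) = x*y - z
trace(b a^-2) = trace(a^-1 b)*trace(a) - trace(a^-1 b a)  (eliminate a^-1) = x^2*y - x*z - y
trace(b^2) = trace(b)*trace(b) - trace(1) = y^2 - 2
trace(b^2 a) = trace(b)*trace(a b) - trace(a) = y*z - x
trace(a^-1 b^2) = trace(b^2)*trace(a) - trace(b^2 a) = x*y^2 - y*z - x
so trace(b a^-2 b) = trace(a^-1 b^2)*trace(a) - trace(a^-1 b^2 a) = x^2*y^2 - x*y*z - x^2 - y^2 + 2
assemble the triple (trace(r) - 2; trace(r a) - x; trace(r b) - y)

x^2*y - x*z - y - 2; x*y - x - z; x^2*y^2 - x*y*z - x^2 - y^2 - y + 2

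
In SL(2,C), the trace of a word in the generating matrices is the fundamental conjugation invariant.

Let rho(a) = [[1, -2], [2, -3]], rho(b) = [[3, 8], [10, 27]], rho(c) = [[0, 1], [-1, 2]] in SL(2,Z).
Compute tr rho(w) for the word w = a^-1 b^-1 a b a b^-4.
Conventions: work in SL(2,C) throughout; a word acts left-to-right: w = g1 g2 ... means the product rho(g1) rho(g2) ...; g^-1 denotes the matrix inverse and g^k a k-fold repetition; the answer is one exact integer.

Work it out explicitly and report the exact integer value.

5973946798

rho(a^-1) = [[-3, 2], [-2, 1]]
... * rho(b^-1) = [[27, -8], [-10, 3]]  ->  [[-101, 30], [-64, 19]]
... * rho(a) = [[1, -2], [2, -3]]  ->  [[-41, 112], [-26, 71]]
... * rho(b) = [[3, 8], [10, 27]]  ->  [[997, 2696], [632, 1709]]
... * rho(a) = [[1, -2], [2, -3]]  ->  [[6389, -10082], [4050, -6391]]
... * rho(b^-1) = [[27, -8], [-10, 3]]  ->  [[273323, -81358], [173260, -51573]]
... * rho(b^-1) = [[27, -8], [-10, 3]]  ->  [[8193301, -2430658], [5193750, -1540799]]
... * rho(b^-1) = [[27, -8], [-10, 3]]  ->  [[245525707, -72838382], [155639240, -46172397]]
... * rho(b^-1) = [[27, -8], [-10, 3]]  ->  [[7357577909, -2182720802], [4663983450, -1383631111]]
tr = 7357577909 + -1383631111 = 5973946798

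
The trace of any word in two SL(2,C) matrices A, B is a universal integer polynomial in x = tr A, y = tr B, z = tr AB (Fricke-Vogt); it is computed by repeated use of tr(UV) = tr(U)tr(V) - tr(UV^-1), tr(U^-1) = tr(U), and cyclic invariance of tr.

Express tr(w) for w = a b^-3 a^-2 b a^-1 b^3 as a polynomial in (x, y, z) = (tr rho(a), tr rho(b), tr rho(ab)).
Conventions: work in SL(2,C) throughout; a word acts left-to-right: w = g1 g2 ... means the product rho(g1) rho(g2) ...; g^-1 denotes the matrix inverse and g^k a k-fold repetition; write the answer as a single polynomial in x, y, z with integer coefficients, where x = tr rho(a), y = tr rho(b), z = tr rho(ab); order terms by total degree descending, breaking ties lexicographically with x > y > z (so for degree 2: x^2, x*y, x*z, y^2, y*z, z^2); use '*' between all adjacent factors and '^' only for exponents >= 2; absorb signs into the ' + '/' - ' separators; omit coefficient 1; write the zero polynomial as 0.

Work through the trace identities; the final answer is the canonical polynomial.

trace(b^2) = trace(b) * trace(b) - trace(1)   [square of b] = y^2 - 2
trace(b^3) = trace(b) * trace(b^2) - trace(b)   [square of b] = y^3 - 3*y
trace(b^4) = trace(b) * trace(b^3) - trace(b^2)   [square of b] = y^4 - 4*y^2 + 2
use: trace(b a b) = trace(b) * trace(a b) - trace(a)   [square of b] = y*z - x
apply: trace(a b^3) = trace(b) * trace(b a b) - trace(b a)   [square of b] = y^2*z - x*y - z
trace(b^3 a b) = trace(b) * trace(a b^3) - trace(a b^2)   [square of b] = y^3*z - x*y^2 - 2*y*z + x
use: trace(b^4 a b) = trace(b) * trace(b^3 a b) - trace(b^3 a)   [square of b] = y^4*z - x*y^3 - 3*y^2*z + 2*x*y + z
apply: trace(a b a b) = trace(b a) * trace(b a) - trace(1)   [split at a repeated b] = z^2 - 2
use: trace(a b a) = trace(a) * trace(b a) - trace(b)   [square of a] = x*z - y
trace(b a b a b) = trace(b) * trace(a b a b) - trace(a b a)   [square of b] = y*z^2 - x*z - y
trace(b^2 a b a b) = trace(b) * trace(b a b a b) - trace(b a b a)   [square of b] = y^2*z^2 - x*y*z - y^2 - z^2 + 2
apply: trace(b^4 a b a) = trace(b) * trace(b^2 a b a b) - trace(b^2 a b a)   [square of b] = y^3*z^2 - x*y^2*z - y^3 - 2*y*z^2 + x*z + 3*y
apply: trace(a^-1 b^4 a b) = trace(b^4 a b) * trace(a) - trace(b^4 a b a)   [inverse elimination on a] = x*y^4*z - x^2*y^3 - y^3*z^2 - 2*x*y^2*z + 2*x^2*y + y^3 + 2*y*z^2 - 3*y
trace(b^3 a b^-1 a^-1 b) = trace(a^-1 b^4 a) * trace(b) - trace(a^-1 b^4 a b)   [inverse elimination on b] = -x*y^4*z + x^2*y^3 + y^5 + y^3*z^2 + 2*x*y^2*z - 2*x^2*y - 5*y^3 - 2*y*z^2 + 5*y
trace(a^2 b^2) = trace(a) * trace(b^2 a) - trace(b^2)   [square of a] = x*y*z - x^2 - y^2 + 2
trace(a b^3 a) = trace(b) * trace(a^2 b^2) - trace(a^2 b)   [square of b] = x*y^2*z - x^2*y - y^3 - x*z + 3*y
use: trace(b a b^3 a b) = trace(b) * trace(a b^3 a b) - trace(a b^3 a)   [square of b] = y^3*z^2 - 2*x*y^2*z + x^2*y - y*z^2 + x*z - y
trace(a b a b a b) = trace(a b) * trace(a b a b) - trace(a^-1 b^-1)   [split at a repeated a] = z^3 - 3*z
apply: trace(a b a b a) = trace(a) * trace(b a b a) - trace(b a b)   [square of a] = x*z^2 - y*z - x
apply: trace(a b a b a b^2) = trace(b) * trace(a b a b a b) - trace(a b a b a)   [square of b] = y*z^3 - x*z^2 - 2*y*z + x
trace(b a b^3 a b a) = trace(b) * trace(a b a b a b^2) - trace(a b a b a b)   [square of b] = y^2*z^3 - x*y*z^2 - 2*y^2*z - z^3 + x*y + 3*z
use: trace(a^-1 b a b^3 a b) = trace(b a b^3 a b) * trace(a) - trace(b a b^3 a b a)   [inverse elimination on a] = x*y^3*z^2 - 2*x^2*y^2*z - y^2*z^3 + x^3*y + x^2*z + 2*y^2*z + z^3 - 2*x*y - 3*z
use: trace(b^3 a b^-1 a^-1 b a) = trace(a^-1 b a b^3 a) * trace(b) - trace(a^-1 b a b^3 a b)   [inverse elimination on b] = -x*y^3*z^2 + 2*x^2*y^2*z + y^4*z + y^2*z^3 - x^3*y - x*y^3 - x^2*z - 4*y^2*z - z^3 + 3*x*y + 3*z
use: trace(a^-1 b a^-1 b^3 a b^-1) = trace(b^3 a b^-1 a^-1 b) * trace(a) - trace(b^3 a b^-1 a^-1 b a)   [inverse elimination on a] = -x^2*y^4*z + x^3*y^3 + x*y^5 + 2*x*y^3*z^2 - y^4*z - y^2*z^3 - x^3*y - 4*x*y^3 - 2*x*y*z^2 + x^2*z + 4*y^2*z + z^3 + 2*x*y - 3*z
trace(b a^-1 b^3) = trace(b^4) * trace(a) - trace(b^4 a)   [inverse elimination on a] = x*y^4 - y^3*z - 3*x*y^2 + 2*y*z + x
use: trace(b^-2 a^-1 b a^-1 b^3 a) = trace(a^-1 b a^-1 b^3 a b^-1) * trace(b) - trace(a^-1 b a^-1 b^3 a)   [inverse elimination on b] = -x^2*y^5*z + x^3*y^4 + x*y^6 + 2*x*y^4*z^2 - y^5*z - y^3*z^3 - x^3*y^2 - 5*x*y^4 - 2*x*y^2*z^2 + x^2*y*z + 5*y^3*z + y*z^3 + 5*x*y^2 - 5*y*z - x
apply: trace(b a^-1 b^3 a b^-3 a^-1) = trace(b^-2 a^-1 b a^-1 b^3 a) * trace(b) - trace(b^-2 a^-1 b a^-1 b^3 a b)   [inverse elimination on b] = -x^2*y^6*z + x^3*y^5 + x*y^7 + 2*x*y^5*z^2 + x^2*y^4*z - y^6*z - y^4*z^3 - 2*x^3*y^3 - 6*x*y^5 - 4*x*y^3*z^2 + x^2*y^2*z + 6*y^4*z + 2*y^2*z^3 + x^3*y + 9*x*y^3 + 2*x*y*z^2 - x^2*z - 9*y^2*z - z^3 - 3*x*y + 3*z
apply: trace(a^-1 b^3 a b) = trace(b^3 a b) * trace(a) - trace(b^3 a b a)   [inverse elimination on a] = x*y^3*z - x^2*y^2 - y^2*z^2 - x*y*z + x^2 + y^2 + z^2 - 2
apply: trace(a^-1 b^3 a b^-1) = trace(a^-1 b^3 a) * trace(b) - trace(a^-1 b^3 a b)   [inverse elimination on b] = -x*y^3*z + x^2*y^2 + y^4 + y^2*z^2 + x*y*z - x^2 - 4*y^2 - z^2 + 2
trace(a^-1 b^3 a b^-2) = trace(a^-1 b^3 a b^-1) * trace(b) - trace(a^-1 b^3 a)   [inverse elimination on b] = -x*y^4*z + x^2*y^3 + y^5 + y^3*z^2 + x*y^2*z - x^2*y - 5*y^3 - y*z^2 + 5*y
trace(a b^-3 a^-2 b a^-1 b^3) = trace(b a^-1 b^3 a b^-3 a^-1) * trace(a) - trace(b a^-1 b^3 a b^-3)   [inverse elimination on a] = -x^3*y^6*z + x^4*y^5 + x^2*y^7 + 2*x^2*y^5*z^2 + x^3*y^4*z - x*y^6*z - x*y^4*z^3 - 2*x^4*y^3 - 6*x^2*y^5 - 4*x^2*y^3*z^2 + x^3*y^2*z + 7*x*y^4*z + 2*x*y^2*z^3 + x^4*y + 8*x^2*y^3 + 2*x^2*y*z^2 - y^5 - y^3*z^2 - x^3*z - 10*x*y^2*z - x*z^3 - 2*x^2*y + 5*y^3 + y*z^2 + 3*x*z - 5*y

-x^3*y^6*z + x^4*y^5 + x^2*y^7 + 2*x^2*y^5*z^2 + x^3*y^4*z - x*y^6*z - x*y^4*z^3 - 2*x^4*y^3 - 6*x^2*y^5 - 4*x^2*y^3*z^2 + x^3*y^2*z + 7*x*y^4*z + 2*x*y^2*z^3 + x^4*y + 8*x^2*y^3 + 2*x^2*y*z^2 - y^5 - y^3*z^2 - x^3*z - 10*x*y^2*z - x*z^3 - 2*x^2*y + 5*y^3 + y*z^2 + 3*x*z - 5*y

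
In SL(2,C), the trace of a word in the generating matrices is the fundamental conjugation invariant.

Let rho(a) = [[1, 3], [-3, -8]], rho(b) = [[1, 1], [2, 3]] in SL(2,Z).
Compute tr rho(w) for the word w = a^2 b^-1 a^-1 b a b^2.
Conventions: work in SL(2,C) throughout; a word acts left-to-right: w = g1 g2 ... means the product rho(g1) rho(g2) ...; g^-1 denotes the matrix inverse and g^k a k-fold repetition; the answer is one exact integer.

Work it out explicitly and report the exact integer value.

-50191

rho(a) = [[1, 3], [-3, -8]]
... * rho(a) = [[1, 3], [-3, -8]]  ->  [[-8, -21], [21, 55]]
... * rho(b^-1) = [[3, -1], [-2, 1]]  ->  [[18, -13], [-47, 34]]
... * rho(a^-1) = [[-8, -3], [3, 1]]  ->  [[-183, -67], [478, 175]]
... * rho(b) = [[1, 1], [2, 3]]  ->  [[-317, -384], [828, 1003]]
... * rho(a) = [[1, 3], [-3, -8]]  ->  [[835, 2121], [-2181, -5540]]
... * rho(b) = [[1, 1], [2, 3]]  ->  [[5077, 7198], [-13261, -18801]]
... * rho(b) = [[1, 1], [2, 3]]  ->  [[19473, 26671], [-50863, -69664]]
tr = 19473 + -69664 = -50191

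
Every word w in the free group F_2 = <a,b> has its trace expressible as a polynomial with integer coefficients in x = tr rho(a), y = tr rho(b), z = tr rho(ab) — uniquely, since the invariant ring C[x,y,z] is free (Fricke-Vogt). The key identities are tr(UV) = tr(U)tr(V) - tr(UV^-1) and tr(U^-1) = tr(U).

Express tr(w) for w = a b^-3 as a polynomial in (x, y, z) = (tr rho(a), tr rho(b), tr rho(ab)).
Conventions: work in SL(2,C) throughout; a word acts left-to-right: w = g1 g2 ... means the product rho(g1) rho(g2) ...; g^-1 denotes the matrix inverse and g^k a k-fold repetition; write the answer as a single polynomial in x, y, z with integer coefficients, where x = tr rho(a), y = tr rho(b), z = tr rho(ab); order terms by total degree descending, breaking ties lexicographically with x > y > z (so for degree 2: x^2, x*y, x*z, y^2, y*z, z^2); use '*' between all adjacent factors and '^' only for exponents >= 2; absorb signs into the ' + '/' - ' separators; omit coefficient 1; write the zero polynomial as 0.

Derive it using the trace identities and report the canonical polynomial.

x*y^3 - y^2*z - 2*x*y + z

so trace(a b^-1) = trace(a) trace(b) - trace(a b)   [inverse elimination on b] = x*y - z
trace(b^-1 a b^-1) = trace(a b^-1) trace(b) - trace(a)   [inverse elimination on b] = x*y^2 - y*z - x
so trace(a b^-3) = trace(b^-1 a b^-1) trace(b) - trace(b^-1 a)   [inverse elimination on b] = x*y^3 - y^2*z - 2*x*y + z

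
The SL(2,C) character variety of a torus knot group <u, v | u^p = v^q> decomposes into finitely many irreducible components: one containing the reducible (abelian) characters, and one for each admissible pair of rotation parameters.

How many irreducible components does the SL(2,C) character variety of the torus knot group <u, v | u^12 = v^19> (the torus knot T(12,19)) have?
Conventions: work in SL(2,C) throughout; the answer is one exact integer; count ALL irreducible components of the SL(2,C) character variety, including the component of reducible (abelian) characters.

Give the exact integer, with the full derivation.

In the torus knot group T(12,19), u^12 = v^19 is central, so an irreducible representation sends it to +I or -I (Schur).
So on each irreducible component the traces are pinned: tr(u) = 2*cos(pi*alpha/12) with 1 <= alpha <= 11, tr(v) = 2*cos(pi*beta/19) with 1 <= beta <= 18.
u^12 = (-1)^alpha I and v^19 = (-1)^beta I must agree, so alpha and beta have equal parity.
Counting: 6 odd alphas x 9 odd betas + 5 even alphas x 9 even betas = 54 + 45 = 99.
components with irreducible characters: 99; plus the single component of reducible (abelian) characters: total 100.

100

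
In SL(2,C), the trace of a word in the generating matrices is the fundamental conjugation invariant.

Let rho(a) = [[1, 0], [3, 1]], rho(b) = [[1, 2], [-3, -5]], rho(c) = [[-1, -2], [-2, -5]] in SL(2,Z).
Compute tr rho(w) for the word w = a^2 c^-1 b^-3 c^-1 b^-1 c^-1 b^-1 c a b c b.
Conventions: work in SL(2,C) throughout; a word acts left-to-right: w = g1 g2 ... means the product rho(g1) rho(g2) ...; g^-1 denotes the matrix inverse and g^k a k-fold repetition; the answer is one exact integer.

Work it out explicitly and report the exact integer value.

rho(a) = [[1, 0], [3, 1]]
... * rho(a) = [[1, 0], [3, 1]]  ->  [[1, 0], [6, 1]]
... * rho(c^-1) = [[-5, 2], [2, -1]]  ->  [[-5, 2], [-28, 11]]
... * rho(b^-1) = [[-5, -2], [3, 1]]  ->  [[31, 12], [173, 67]]
... * rho(b^-1) = [[-5, -2], [3, 1]]  ->  [[-119, -50], [-664, -279]]
... * rho(b^-1) = [[-5, -2], [3, 1]]  ->  [[445, 188], [2483, 1049]]
... * rho(c^-1) = [[-5, 2], [2, -1]]  ->  [[-1849, 702], [-10317, 3917]]
... * rho(b^-1) = [[-5, -2], [3, 1]]  ->  [[11351, 4400], [63336, 24551]]
... * rho(c^-1) = [[-5, 2], [2, -1]]  ->  [[-47955, 18302], [-267578, 102121]]
... * rho(b^-1) = [[-5, -2], [3, 1]]  ->  [[294681, 114212], [1644253, 637277]]
... * rho(c) = [[-1, -2], [-2, -5]]  ->  [[-523105, -1160422], [-2918807, -6474891]]
... * rho(a) = [[1, 0], [3, 1]]  ->  [[-4004371, -1160422], [-22343480, -6474891]]
... * rho(b) = [[1, 2], [-3, -5]]  ->  [[-523105, -2206632], [-2918807, -12312505]]
... * rho(c) = [[-1, -2], [-2, -5]]  ->  [[4936369, 12079370], [27543817, 67400139]]
... * rho(b) = [[1, 2], [-3, -5]]  ->  [[-31301741, -50524112], [-174656600, -281913061]]
tr = -31301741 + -281913061 = -313214802

-313214802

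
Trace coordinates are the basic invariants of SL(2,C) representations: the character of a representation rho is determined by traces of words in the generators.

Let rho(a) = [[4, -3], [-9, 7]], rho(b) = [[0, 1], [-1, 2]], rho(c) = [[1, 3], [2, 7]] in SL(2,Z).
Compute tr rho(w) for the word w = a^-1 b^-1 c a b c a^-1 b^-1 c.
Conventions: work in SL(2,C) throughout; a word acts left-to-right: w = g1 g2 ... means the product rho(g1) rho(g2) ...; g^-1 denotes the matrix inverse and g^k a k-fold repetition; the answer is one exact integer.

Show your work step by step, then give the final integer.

137

rho(a^-1) = [[7, 3], [9, 4]]
... * rho(b^-1) = [[2, -1], [1, 0]]  ->  [[17, -7], [22, -9]]
... * rho(c) = [[1, 3], [2, 7]]  ->  [[3, 2], [4, 3]]
... * rho(a) = [[4, -3], [-9, 7]]  ->  [[-6, 5], [-11, 9]]
... * rho(b) = [[0, 1], [-1, 2]]  ->  [[-5, 4], [-9, 7]]
... * rho(c) = [[1, 3], [2, 7]]  ->  [[3, 13], [5, 22]]
... * rho(a^-1) = [[7, 3], [9, 4]]  ->  [[138, 61], [233, 103]]
... * rho(b^-1) = [[2, -1], [1, 0]]  ->  [[337, -138], [569, -233]]
... * rho(c) = [[1, 3], [2, 7]]  ->  [[61, 45], [103, 76]]
tr = 61 + 76 = 137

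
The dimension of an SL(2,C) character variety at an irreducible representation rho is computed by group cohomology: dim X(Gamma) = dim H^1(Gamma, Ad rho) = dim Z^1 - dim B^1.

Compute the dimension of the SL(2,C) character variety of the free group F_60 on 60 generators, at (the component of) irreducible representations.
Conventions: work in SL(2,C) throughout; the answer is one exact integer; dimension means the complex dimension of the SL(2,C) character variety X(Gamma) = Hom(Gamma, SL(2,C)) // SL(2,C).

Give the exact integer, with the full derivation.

Here Gamma is free of rank 60 — no relator constrains a cocycle.
A cocycle picks one sl_2 vector per generator freely, giving dim Z^1 = 3*60 = 180.
At an irreducible rho the centralizer of the image in sl_2 is 0, so the coboundary map sl_2 -> Z^1 is injective: dim B^1 = 3.
dim X = dim H^1 = dim Z^1 - dim B^1 = 180 - 3 = 177.

177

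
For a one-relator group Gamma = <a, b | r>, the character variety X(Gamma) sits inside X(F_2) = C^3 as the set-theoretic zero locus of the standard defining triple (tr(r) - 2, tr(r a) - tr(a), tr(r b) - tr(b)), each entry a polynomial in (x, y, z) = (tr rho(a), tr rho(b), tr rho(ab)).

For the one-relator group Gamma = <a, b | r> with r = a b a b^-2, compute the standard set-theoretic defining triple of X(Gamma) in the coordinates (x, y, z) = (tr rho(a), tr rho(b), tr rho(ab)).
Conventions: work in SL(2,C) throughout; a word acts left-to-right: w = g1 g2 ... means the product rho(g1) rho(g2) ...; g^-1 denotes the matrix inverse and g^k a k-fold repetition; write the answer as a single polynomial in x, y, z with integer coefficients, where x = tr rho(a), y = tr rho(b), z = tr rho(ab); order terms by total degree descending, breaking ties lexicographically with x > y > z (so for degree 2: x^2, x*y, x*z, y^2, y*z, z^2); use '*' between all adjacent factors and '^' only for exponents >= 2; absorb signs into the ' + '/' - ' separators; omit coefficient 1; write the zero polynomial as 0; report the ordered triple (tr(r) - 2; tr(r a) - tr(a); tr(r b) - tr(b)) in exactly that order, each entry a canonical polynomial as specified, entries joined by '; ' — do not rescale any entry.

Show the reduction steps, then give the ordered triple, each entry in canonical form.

tr(a b a) = tr(a) * tr(b a) - tr(b)  (reduce the a square) = x*z - y
tr(a b a b) = tr(a b) * tr(a b) - tr(1)  (split on a) = z^2 - 2
tr(b^-1 a b a) = tr(a b a) * tr(b) - tr(a b a b)  (eliminate b^-1) = x*y*z - y^2 - z^2 + 2
tr(a b a b^-2) = tr(b^-1 a b a) * tr(b) - tr(b^-1 a b a b)  (eliminate b^-1) = x*y^2*z - y^3 - y*z^2 - x*z + 3*y
tr(a^2 b a) = tr(a) * tr(b a^2) - tr(b a)  (reduce the a square) = x^2*z - x*y - z
tr(b a b) = tr(b) * tr(a b) - tr(a)  (reduce the b square) = y*z - x
tr(a^2 b a b) = tr(a) * tr(b a b a) - tr(b a b)  (reduce the a square) = x*z^2 - y*z - x
tr(a^2 b a b^-1) = tr(a^2 b a) * tr(b) - tr(a^2 b a b)  (eliminate b^-1) = x^2*y*z - x*y^2 - x*z^2 + x
tr(a b a b^-2 a) = tr(a^2 b a b^-1) * tr(b) - tr(a^2 b a)  (eliminate b^-1) = x^2*y^2*z - x*y^3 - x*y*z^2 - x^2*z + 2*x*y + z
assemble the triple (tr(r) - 2; tr(r a) - x; tr(r b) - y)

x*y^2*z - y^3 - y*z^2 - x*z + 3*y - 2; x^2*y^2*z - x*y^3 - x*y*z^2 - x^2*z + 2*x*y - x + z; x*y*z - y^2 - z^2 - y + 2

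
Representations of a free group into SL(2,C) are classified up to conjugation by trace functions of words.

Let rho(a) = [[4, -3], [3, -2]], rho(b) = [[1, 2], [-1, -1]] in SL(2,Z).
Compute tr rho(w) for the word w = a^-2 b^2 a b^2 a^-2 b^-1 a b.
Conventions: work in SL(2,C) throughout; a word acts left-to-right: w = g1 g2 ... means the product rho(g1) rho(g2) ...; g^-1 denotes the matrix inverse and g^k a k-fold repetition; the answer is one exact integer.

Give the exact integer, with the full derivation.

rho(a^-1) = [[-2, 3], [-3, 4]]
... * rho(a^-1) = [[-2, 3], [-3, 4]]  ->  [[-5, 6], [-6, 7]]
... * rho(b) = [[1, 2], [-1, -1]]  ->  [[-11, -16], [-13, -19]]
... * rho(b) = [[1, 2], [-1, -1]]  ->  [[5, -6], [6, -7]]
... * rho(a) = [[4, -3], [3, -2]]  ->  [[2, -3], [3, -4]]
... * rho(b) = [[1, 2], [-1, -1]]  ->  [[5, 7], [7, 10]]
... * rho(b) = [[1, 2], [-1, -1]]  ->  [[-2, 3], [-3, 4]]
... * rho(a^-1) = [[-2, 3], [-3, 4]]  ->  [[-5, 6], [-6, 7]]
... * rho(a^-1) = [[-2, 3], [-3, 4]]  ->  [[-8, 9], [-9, 10]]
... * rho(b^-1) = [[-1, -2], [1, 1]]  ->  [[17, 25], [19, 28]]
... * rho(a) = [[4, -3], [3, -2]]  ->  [[143, -101], [160, -113]]
... * rho(b) = [[1, 2], [-1, -1]]  ->  [[244, 387], [273, 433]]
tr = 244 + 433 = 677

677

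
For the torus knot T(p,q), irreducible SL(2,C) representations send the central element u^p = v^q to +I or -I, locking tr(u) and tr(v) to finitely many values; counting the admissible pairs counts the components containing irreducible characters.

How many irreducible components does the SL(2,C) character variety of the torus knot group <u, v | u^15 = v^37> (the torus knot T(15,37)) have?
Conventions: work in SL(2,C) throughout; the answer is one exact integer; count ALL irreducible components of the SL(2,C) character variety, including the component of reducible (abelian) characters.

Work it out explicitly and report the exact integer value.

253

For T(15,37): irreducibility forces the central element u^15 = v^37 to one of +I, -I.
On an irreducible component, tr(u) is locked at 2*cos(pi*alpha/15) for some alpha in 1..14, and tr(v) at 2*cos(pi*beta/37) for some beta in 1..36.
Consistency of u^15 = (-1)^alpha I with v^37 = (-1)^beta I forces alpha = beta (mod 2).
Counting: 7 odd alphas x 18 odd betas + 7 even alphas x 18 even betas = 126 + 126 = 252.
components with irreducible characters: 252; plus the single component of reducible (abelian) characters: total 253.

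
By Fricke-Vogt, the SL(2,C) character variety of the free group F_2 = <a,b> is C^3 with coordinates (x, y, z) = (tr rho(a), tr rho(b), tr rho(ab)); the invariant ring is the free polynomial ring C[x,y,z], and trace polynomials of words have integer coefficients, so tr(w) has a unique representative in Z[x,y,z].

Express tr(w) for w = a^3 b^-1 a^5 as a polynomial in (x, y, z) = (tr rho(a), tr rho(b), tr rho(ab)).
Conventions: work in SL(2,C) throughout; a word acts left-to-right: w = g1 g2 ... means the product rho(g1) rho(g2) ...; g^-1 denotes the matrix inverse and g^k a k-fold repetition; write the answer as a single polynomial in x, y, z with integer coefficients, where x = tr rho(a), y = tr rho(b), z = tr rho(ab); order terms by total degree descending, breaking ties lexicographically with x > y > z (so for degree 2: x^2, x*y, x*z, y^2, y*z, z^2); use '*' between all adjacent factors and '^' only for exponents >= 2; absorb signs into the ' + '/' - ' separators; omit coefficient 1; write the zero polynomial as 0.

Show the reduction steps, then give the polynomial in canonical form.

x^8*y - x^7*z - 7*x^6*y + 6*x^5*z + 15*x^4*y - 10*x^3*z - 10*x^2*y + 4*x*z + y

trace(a^2) = trace(a) trace(a) - trace(1) = x^2 - 2
reduce: trace(a^3) = trace(a) trace(a^2) - trace(a) = x^3 - 3*x
reduce: trace(a^4) = trace(a) trace(a^3) - trace(a^2) = x^4 - 4*x^2 + 2
trace(a^5) = trace(a) trace(a^4) - trace(a^3) = x^5 - 5*x^3 + 5*x
so trace(a^6) = trace(a) trace(a^5) - trace(a^4) = x^6 - 6*x^4 + 9*x^2 - 2
so trace(a^7) = trace(a) trace(a^6) - trace(a^5) = x^7 - 7*x^5 + 14*x^3 - 7*x
trace(a^8) = trace(a) trace(a^7) - trace(a^6) = x^8 - 8*x^6 + 20*x^4 - 16*x^2 + 2
reduce: trace(a b a) = trace(a) trace(b a) - trace(b) = x*z - y
reduce: trace(b a^3) = trace(a) trace(a b a) - trace(a b) = x^2*z - x*y - z
so trace(a b a^3) = trace(a) trace(b a^3) - trace(b a^2) = x^3*z - x^2*y - 2*x*z + y
trace(a^2 b a^3) = trace(a) trace(a b a^3) - trace(a b a^2) = x^4*z - x^3*y - 3*x^2*z + 2*x*y + z
reduce: trace(a^2 b a^4) = trace(a) trace(a^2 b a^3) - trace(a^2 b a^2) = x^5*z - x^4*y - 4*x^3*z + 3*x^2*y + 3*x*z - y
reduce: trace(a^6 b a) = trace(a) trace(a^2 b a^4) - trace(a^2 b a^3) = x^6*z - x^5*y - 5*x^4*z + 4*x^3*y + 6*x^2*z - 3*x*y - z
trace(a^8 b) = trace(a) trace(a^6 b a) - trace(a^6 b) = x^7*z - x^6*y - 6*x^5*z + 5*x^4*y + 10*x^3*z - 6*x^2*y - 4*x*z + y
trace(a^3 b^-1 a^5) = trace(a^8) trace(b) - trace(a^8 b) = x^8*y - x^7*z - 7*x^6*y + 6*x^5*z + 15*x^4*y - 10*x^3*z - 10*x^2*y + 4*x*z + y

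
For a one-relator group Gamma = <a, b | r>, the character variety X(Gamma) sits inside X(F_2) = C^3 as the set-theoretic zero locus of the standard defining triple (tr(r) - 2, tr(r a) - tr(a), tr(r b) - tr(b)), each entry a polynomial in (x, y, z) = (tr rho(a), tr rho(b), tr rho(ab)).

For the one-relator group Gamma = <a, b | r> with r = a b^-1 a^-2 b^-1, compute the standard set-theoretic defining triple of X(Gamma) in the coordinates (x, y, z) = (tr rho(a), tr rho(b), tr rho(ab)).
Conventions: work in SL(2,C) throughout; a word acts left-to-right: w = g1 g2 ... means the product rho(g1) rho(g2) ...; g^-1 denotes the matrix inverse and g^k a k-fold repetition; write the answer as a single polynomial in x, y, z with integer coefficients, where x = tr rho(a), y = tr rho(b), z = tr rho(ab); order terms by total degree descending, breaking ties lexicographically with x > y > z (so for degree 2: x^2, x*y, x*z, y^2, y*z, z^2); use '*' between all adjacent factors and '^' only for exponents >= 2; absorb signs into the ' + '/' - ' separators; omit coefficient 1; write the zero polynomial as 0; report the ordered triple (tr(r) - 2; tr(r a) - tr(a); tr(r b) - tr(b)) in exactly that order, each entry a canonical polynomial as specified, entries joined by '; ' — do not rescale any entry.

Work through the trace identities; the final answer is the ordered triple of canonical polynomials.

x^2*y*z - x^3 - x*y^2 - x*z^2 + y*z + 3*x - 2; x^3*y*z - x^4 - x^2*y^2 - x^2*z^2 + 4*x^2 + y^2 - x - 2; -y + z

tr(b^-1) = tr(b) = y
tr(a b a) = tr(a) tr(b a) - tr(b) = x*z - y
tr(a b a b) = tr(a b) tr(a b) - tr(1)   [split at repeated a] = z^2 - 2
tr(b a b^-1 a) = tr(a b a) tr(b) - tr(a b a b) = x*y*z - y^2 - z^2 + 2
tr(a b^-1 a^-1 b) = tr(b a b^-1) tr(a) - tr(b a b^-1 a) = -x*y*z + x^2 + y^2 + z^2 - 2
tr(a^-1 b^-1 a b^-1) = tr(a b^-1 a^-1) tr(b) - tr(a b^-1 a^-1 b) = x*y*z - x^2 - z^2 + 2
tr(b^-1 a) = tr(a) tr(b) - tr(a b) = x*y - z
tr(b^-1 a b^-1) = tr(b^-1 a) tr(b) - tr(b^-1 a b) = x*y^2 - y*z - x
tr(a b^-1 a^-2 b^-1) = tr(a^-1 b^-1 a b^-1) tr(a) - tr(a^-1 b^-1 a b^-1 a) = x^2*y*z - x^3 - x*y^2 - x*z^2 + y*z + 3*x
tr(b^-1 a^2 b a^-1) = tr(a^2 b a^-1) tr(b) - tr(a^2 b a^-1 b) = -x^2*y*z + x^3 + x*y^2 + x*z^2 - 3*x
tr(a^2) = tr(a) tr(a) - tr(1) = x^2 - 2
tr(a^-2 b^-1 a^2 b) = tr(b^-1 a^2 b a^-1) tr(a) - tr(b^-1 a^2 b) = -x^3*y*z + x^4 + x^2*y^2 + x^2*z^2 - 4*x^2 + 2
tr(a b^-1 a^-2 b^-1 a) = tr(a^-2 b^-1 a^2) tr(b) - tr(a^-2 b^-1 a^2 b) = x^3*y*z - x^4 - x^2*y^2 - x^2*z^2 + 4*x^2 + y^2 - 2
assemble the triple (tr(r) - 2; tr(r a) - x; tr(r b) - y)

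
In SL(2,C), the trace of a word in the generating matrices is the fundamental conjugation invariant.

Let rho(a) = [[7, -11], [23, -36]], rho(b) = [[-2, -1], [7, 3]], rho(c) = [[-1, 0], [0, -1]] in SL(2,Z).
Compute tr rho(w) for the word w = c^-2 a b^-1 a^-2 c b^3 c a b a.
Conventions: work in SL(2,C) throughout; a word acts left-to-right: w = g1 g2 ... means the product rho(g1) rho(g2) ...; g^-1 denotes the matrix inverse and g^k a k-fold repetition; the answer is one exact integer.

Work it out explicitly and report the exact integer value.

1266865

rho(c^-1) = [[-1, 0], [0, -1]]
... * rho(c^-1) = [[-1, 0], [0, -1]]  ->  [[1, 0], [0, 1]]
... * rho(a) = [[7, -11], [23, -36]]  ->  [[7, -11], [23, -36]]
... * rho(b^-1) = [[3, 1], [-7, -2]]  ->  [[98, 29], [321, 95]]
... * rho(a^-1) = [[-36, 11], [-23, 7]]  ->  [[-4195, 1281], [-13741, 4196]]
... * rho(a^-1) = [[-36, 11], [-23, 7]]  ->  [[121557, -37178], [398168, -121779]]
... * rho(c) = [[-1, 0], [0, -1]]  ->  [[-121557, 37178], [-398168, 121779]]
... * rho(b) = [[-2, -1], [7, 3]]  ->  [[503360, 233091], [1648789, 763505]]
... * rho(b) = [[-2, -1], [7, 3]]  ->  [[624917, 195913], [2046957, 641726]]
... * rho(b) = [[-2, -1], [7, 3]]  ->  [[121557, -37178], [398168, -121779]]
... * rho(c) = [[-1, 0], [0, -1]]  ->  [[-121557, 37178], [-398168, 121779]]
... * rho(a) = [[7, -11], [23, -36]]  ->  [[4195, -1281], [13741, -4196]]
... * rho(b) = [[-2, -1], [7, 3]]  ->  [[-17357, -8038], [-56854, -26329]]
... * rho(a) = [[7, -11], [23, -36]]  ->  [[-306373, 480295], [-1003545, 1573238]]
tr = -306373 + 1573238 = 1266865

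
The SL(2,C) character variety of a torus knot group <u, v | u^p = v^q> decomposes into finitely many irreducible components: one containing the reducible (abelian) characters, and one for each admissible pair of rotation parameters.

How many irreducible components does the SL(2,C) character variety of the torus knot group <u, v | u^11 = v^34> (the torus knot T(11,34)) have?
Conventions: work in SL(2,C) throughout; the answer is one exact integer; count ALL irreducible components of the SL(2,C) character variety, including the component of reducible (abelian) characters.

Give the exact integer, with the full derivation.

166

In the torus knot group T(11,34), u^11 = v^34 is central, so an irreducible representation sends it to +I or -I (Schur).
This locks tr(u) to 2*cos(pi*alpha/11), alpha in 1..10, and tr(v) to 2*cos(pi*beta/34), beta in 1..33, on each component of irreducible characters.
The two central values (-1)^alpha I and (-1)^beta I must be the same matrix, so alpha and beta share a parity.
Counting: 5 odd alphas x 17 odd betas + 5 even alphas x 16 even betas = 85 + 80 = 165.
components with irreducible characters: 165; plus the single component of reducible (abelian) characters: total 166.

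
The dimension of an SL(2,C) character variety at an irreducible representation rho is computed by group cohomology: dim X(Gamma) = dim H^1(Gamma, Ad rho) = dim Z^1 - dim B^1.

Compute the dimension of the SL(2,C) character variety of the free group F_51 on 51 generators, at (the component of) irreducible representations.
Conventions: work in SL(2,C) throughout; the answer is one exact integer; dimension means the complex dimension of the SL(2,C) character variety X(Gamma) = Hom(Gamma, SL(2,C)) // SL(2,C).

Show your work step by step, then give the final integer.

Gamma = F_51 has 51 generators and no relators.
A cocycle picks one sl_2 vector per generator freely, giving dim Z^1 = 3*51 = 153.
dim B^1 = 3: the coboundary map is injective because an irreducible image has centralizer 0 in sl_2.
dim H^1 = 153 - 3 = 150, which is dim X.

150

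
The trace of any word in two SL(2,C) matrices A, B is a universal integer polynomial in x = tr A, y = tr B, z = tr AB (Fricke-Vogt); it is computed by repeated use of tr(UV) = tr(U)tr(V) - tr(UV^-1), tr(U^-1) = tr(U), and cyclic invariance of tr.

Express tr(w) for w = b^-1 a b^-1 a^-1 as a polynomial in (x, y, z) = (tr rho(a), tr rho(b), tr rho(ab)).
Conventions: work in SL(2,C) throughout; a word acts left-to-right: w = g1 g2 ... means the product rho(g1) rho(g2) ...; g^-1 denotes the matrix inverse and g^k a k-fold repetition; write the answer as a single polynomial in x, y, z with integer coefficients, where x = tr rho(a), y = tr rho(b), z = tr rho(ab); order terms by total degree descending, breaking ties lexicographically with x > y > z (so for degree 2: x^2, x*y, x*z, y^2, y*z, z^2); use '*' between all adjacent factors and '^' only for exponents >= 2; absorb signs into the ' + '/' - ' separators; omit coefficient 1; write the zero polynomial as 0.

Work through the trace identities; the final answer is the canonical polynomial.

so trace(b^-1) = trace(b) = y
reduce: trace(a b a) = trace(a)*trace(b a) - trace(b) = x*z - y
trace(a b a b) = trace(b a)*trace(b a) - trace(1)   [split at repeated b] = z^2 - 2
reduce: trace(b a b^-1 a) = trace(a b a)*trace(b) - trace(a b a b) = x*y*z - y^2 - z^2 + 2
reduce: trace(a b^-1 a^-1 b) = trace(b a b^-1)*trace(a) - trace(b a b^-1 a) = -x*y*z + x^2 + y^2 + z^2 - 2
reduce: trace(b^-1 a b^-1 a^-1) = trace(a b^-1 a^-1)*trace(b) - trace(a b^-1 a^-1 b) = x*y*z - x^2 - z^2 + 2

x*y*z - x^2 - z^2 + 2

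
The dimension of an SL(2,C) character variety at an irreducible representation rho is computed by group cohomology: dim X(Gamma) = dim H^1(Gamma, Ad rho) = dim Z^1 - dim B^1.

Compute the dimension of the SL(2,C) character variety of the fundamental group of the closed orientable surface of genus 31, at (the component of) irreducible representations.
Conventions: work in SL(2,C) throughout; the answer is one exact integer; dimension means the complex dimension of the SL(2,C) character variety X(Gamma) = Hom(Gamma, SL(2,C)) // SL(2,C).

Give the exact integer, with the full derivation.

The genus-31 surface group: 2g = 62 generators, one relator prod [a_i, b_i].
Unconstrained cocycle data is one sl_2 vector per generator (186 dimensions), cut by the relator condition d_2(z) = 0.
H^2 = coker(d_2) is dual to H^0 = 0 at irreducible rho (Poincare duality), so d_2 is onto: dim Z^1 = 183.
Coboundaries contribute dim B^1 = 3 (injective at irreducible rho).
Hence dim X = 183 - 3 = 180.

180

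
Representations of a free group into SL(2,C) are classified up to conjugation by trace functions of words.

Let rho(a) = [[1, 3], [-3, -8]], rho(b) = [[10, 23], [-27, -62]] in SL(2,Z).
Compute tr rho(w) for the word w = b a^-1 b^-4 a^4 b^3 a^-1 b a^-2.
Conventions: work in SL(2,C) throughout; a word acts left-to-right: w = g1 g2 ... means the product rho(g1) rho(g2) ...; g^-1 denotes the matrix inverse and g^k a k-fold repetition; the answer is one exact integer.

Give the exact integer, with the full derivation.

395836469911820

rho(b) = [[10, 23], [-27, -62]]
... * rho(a^-1) = [[-8, -3], [3, 1]]  ->  [[-11, -7], [30, 19]]
... * rho(b^-1) = [[-62, -23], [27, 10]]  ->  [[493, 183], [-1347, -500]]
... * rho(b^-1) = [[-62, -23], [27, 10]]  ->  [[-25625, -9509], [70014, 25981]]
... * rho(b^-1) = [[-62, -23], [27, 10]]  ->  [[1332007, 494285], [-3639381, -1350512]]
... * rho(b^-1) = [[-62, -23], [27, 10]]  ->  [[-69238739, -25693311], [189177798, 70200643]]
... * rho(a) = [[1, 3], [-3, -8]]  ->  [[7841194, -2169729], [-21424131, 5928250]]
... * rho(a) = [[1, 3], [-3, -8]]  ->  [[14350381, 40881414], [-39208881, -111698393]]
... * rho(a) = [[1, 3], [-3, -8]]  ->  [[-108293861, -284000169], [295886298, 775960501]]
... * rho(a) = [[1, 3], [-3, -8]]  ->  [[743706646, 1947119769], [-2031995205, -5320025114]]
... * rho(b) = [[10, 23], [-27, -62]]  ->  [[-45135167303, -103616172820], [123320726028, 283105667353]]
... * rho(b) = [[10, 23], [-27, -62]]  ->  [[2346284993110, 5386093866871], [-6410645758251, -14716174677242]]
... * rho(b) = [[10, 23], [-27, -62]]  ->  [[-121961684474417, -279973264904472], [333230258703024, 764957977549231]]
... * rho(a^-1) = [[-8, -3], [3, 1]]  ->  [[135773681081920, 85911788518779], [-370968136976499, -234732798559841]]
... * rho(b) = [[10, 23], [-27, -62]]  ->  [[-961881479187833, -2203736223280138], [2628104191350717, 6021166360250665]]
... * rho(a^-1) = [[-8, -3], [3, 1]]  ->  [[1083843163662250, 681908214283361], [-2961334450053741, -1863146213801486]]
... * rho(a^-1) = [[-8, -3], [3, 1]]  ->  [[-6625020666447917, -2569621276703389], [18101236959025470, 7020857136359737]]
tr = -6625020666447917 + 7020857136359737 = 395836469911820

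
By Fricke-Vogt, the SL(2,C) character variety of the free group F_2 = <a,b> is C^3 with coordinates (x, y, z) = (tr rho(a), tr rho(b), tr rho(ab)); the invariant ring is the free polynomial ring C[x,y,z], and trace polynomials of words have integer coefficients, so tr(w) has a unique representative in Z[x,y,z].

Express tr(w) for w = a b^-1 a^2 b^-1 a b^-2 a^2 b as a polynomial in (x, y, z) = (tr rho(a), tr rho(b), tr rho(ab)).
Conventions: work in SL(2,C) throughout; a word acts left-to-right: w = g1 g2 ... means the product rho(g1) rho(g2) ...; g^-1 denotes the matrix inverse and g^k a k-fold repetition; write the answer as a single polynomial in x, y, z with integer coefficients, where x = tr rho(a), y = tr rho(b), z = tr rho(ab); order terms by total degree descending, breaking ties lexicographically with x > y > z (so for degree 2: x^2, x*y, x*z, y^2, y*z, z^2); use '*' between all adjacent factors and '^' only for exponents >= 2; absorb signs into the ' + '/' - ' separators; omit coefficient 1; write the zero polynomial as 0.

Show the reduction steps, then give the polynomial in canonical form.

x^5*y^4*z - x^4*y^5 - 3*x^4*y^3*z^2 - x^5*y^2*z + x^3*y^4*z + 3*x^3*y^2*z^3 + 2*x^4*y^3 + 2*x^4*y*z^2 + x^2*y^5 + x^2*y^3*z^2 - x^2*y*z^4 - 2*x^3*y^2*z - x^3*z^3 - x*y^4*z - x*y^2*z^3 - x^4*y - 2*x^2*y^3 - x^2*y*z^2 + x^3*z + x*y^2*z + x*z^3 + 2*x^2*y + y*z^2 - x*z - y

apply: tr(a b a) = tr(a) tr(b a) - tr(b)   [square of a] = x*z - y
use: tr(b a^3) = tr(a) tr(a b a) - tr(a b)   [square of a] = x^2*z - x*y - z
tr(a b a^3) = tr(a) tr(b a^3) - tr(b a^2)   [square of a] = x^3*z - x^2*y - 2*x*z + y
apply: tr(a b a^4) = tr(a) tr(a b a^3) - tr(a b a^2)   [square of a] = x^4*z - x^3*y - 3*x^2*z + 2*x*y + z
tr(a^2 b a^4) = tr(a) tr(a b a^4) - tr(a b a^3)   [square of a] = x^5*z - x^4*y - 4*x^3*z + 3*x^2*y + 3*x*z - y
tr(b a b a) = tr(b a) tr(b a) - tr(1)   [split at a repeated b] = z^2 - 2
tr(b a b) = tr(b) tr(a b) - tr(a)   [square of b] = y*z - x
use: tr(a b a b a) = tr(a) tr(b a b a) - tr(b a b)   [square of a] = x*z^2 - y*z - x
tr(b a b a^3) = tr(a) tr(a b a b a) - tr(a b a b)   [square of a] = x^2*z^2 - x*y*z - x^2 - z^2 + 2
apply: tr(b a^4 b a) = tr(a) tr(b a b a^3) - tr(b a b a^2)   [square of a] = x^3*z^2 - x^2*y*z - x^3 - 2*x*z^2 + y*z + 3*x
tr(a^2) = tr(a) tr(a) - tr(1)   [square of a] = x^2 - 2
tr(b^2 a^2) = tr(b) tr(a^2 b) - tr(a^2)   [square of b] = x*y*z - x^2 - y^2 + 2
use: tr(b^2 a^3) = tr(a) tr(b^2 a^2) - tr(b^2 a)   [square of a] = x^2*y*z - x^3 - x*y^2 - y*z + 3*x
tr(b a^4 b) = tr(a) tr(b^2 a^3) - tr(b^2 a^2)   [square of a] = x^3*y*z - x^4 - x^2*y^2 - 2*x*y*z + 4*x^2 + y^2 - 2
tr(a^2 b a^4 b) = tr(a) tr(b a^4 b a) - tr(b a^4 b)   [square of a] = x^4*z^2 - 2*x^3*y*z + x^2*y^2 - 2*x^2*z^2 + 3*x*y*z - x^2 - y^2 + 2
use: tr(b^-1 a^2 b a^4) = tr(a^2 b a^4) tr(b) - tr(a^2 b a^4 b)   [inverse elimination on b] = x^5*y*z - x^4*y^2 - x^4*z^2 - 2*x^3*y*z + 2*x^2*y^2 + 2*x^2*z^2 + x^2 - 2
apply: tr(a^3 b^-2 a^2 b a) = tr(b^-1 a^2 b a^4) tr(b) - tr(b^-1 a^2 b a^4 b)   [inverse elimination on b] = x^5*y^2*z - x^4*y^3 - x^4*y*z^2 - x^5*z - 2*x^3*y^2*z + x^4*y + 2*x^2*y^3 + 2*x^2*y*z^2 + 4*x^3*z - 2*x^2*y - 3*x*z - y
use: tr(a^2 b a b a^3) = tr(a) tr(a^3 b a b a) - tr(a^3 b a b)   [square of a] = x^4*z^2 - x^3*y*z - x^4 - 3*x^2*z^2 + 2*x*y*z + 4*x^2 + z^2 - 2
apply: tr(b a b a b a) = tr(a b) tr(a b a b) - tr(a^-1 b^-1)   [split at a repeated a] = z^3 - 3*z
use: tr(b a b a b) = tr(b) tr(a b a b) - tr(a b a)   [square of b] = y*z^2 - x*z - y
use: tr(a b a b a b a) = tr(a) tr(b a b a b a) - tr(b a b a b)   [square of a] = x*z^3 - y*z^2 - 2*x*z + y
use: tr(b a b a^3 b a) = tr(a) tr(a b a b a b a) - tr(a b a b a b)   [square of a] = x^2*z^3 - x*y*z^2 - 2*x^2*z - z^3 + x*y + 3*z
tr(b a b a^3 b) = tr(b) tr(a b a^3 b) - tr(a b a^3)   [square of b] = x^2*y*z^2 - x^3*z - x*y^2*z - y*z^2 + 2*x*z + y
tr(a^2 b a b a^3 b) = tr(a) tr(b a b a^3 b a) - tr(b a b a^3 b)   [square of a] = x^3*z^3 - 2*x^2*y*z^2 - x^3*z + x*y^2*z - x*z^3 + x^2*y + y*z^2 + x*z - y
use: tr(b^-1 a^2 b a b a^3) = tr(a^2 b a b a^3) tr(b) - tr(a^2 b a b a^3 b)   [inverse elimination on b] = x^4*y*z^2 - x^3*y^2*z - x^3*z^3 - x^4*y - x^2*y*z^2 + x^3*z + x*y^2*z + x*z^3 + 3*x^2*y - x*z - y
tr(a^3 b^-2 a^2 b a b) = tr(b^-1 a^2 b a b a^3) tr(b) - tr(b^-1 a^2 b a b a^3 b)   [inverse elimination on b] = x^4*y^2*z^2 - x^3*y^3*z - x^3*y*z^3 - x^4*y^2 - x^4*z^2 - x^2*y^2*z^2 + 2*x^3*y*z + x*y^3*z + x*y*z^3 + x^4 + 3*x^2*y^2 + 3*x^2*z^2 - 3*x*y*z - 4*x^2 - y^2 - z^2 + 2
tr(a b^-2 a^2 b a b^-1 a^2) = tr(a^3 b^-2 a^2 b a) tr(b) - tr(a^3 b^-2 a^2 b a b)   [inverse elimination on b] = x^5*y^3*z - x^4*y^4 - 2*x^4*y^2*z^2 - x^5*y*z - x^3*y^3*z + x^3*y*z^3 + 2*x^4*y^2 + x^4*z^2 + 2*x^2*y^4 + 3*x^2*y^2*z^2 + 2*x^3*y*z - x*y^3*z - x*y*z^3 - x^4 - 5*x^2*y^2 - 3*x^2*z^2 + 4*x^2 + z^2 - 2
tr(a b a^3 b a) = tr(a) tr(b a^3 b a) - tr(b a^3 b)   [square of a] = x^3*z^2 - 2*x^2*y*z + x*y^2 - x*z^2 + y*z - x
use: tr(a^2 b a^3 b a) = tr(a) tr(a b a^3 b a) - tr(a b a^3 b)   [square of a] = x^4*z^2 - 2*x^3*y*z + x^2*y^2 - 2*x^2*z^2 + 2*x*y*z + z^2 - 2
apply: tr(b a b^2 a^2) = tr(b) tr(a^2 b a b) - tr(a^2 b a)   [square of b] = x*y*z^2 - x^2*z - y^2*z + z
use: tr(b a^3 b a b) = tr(a) tr(b a b^2 a^2) - tr(b a b^2 a)   [square of a] = x^2*y*z^2 - x^3*z - x*y^2*z - y*z^2 + 2*x*z + y
tr(a^2 b a^3 b a b) = tr(a) tr(b a^3 b a b a) - tr(b a^3 b a b)   [square of a] = x^3*z^3 - 2*x^2*y*z^2 - x^3*z + x*y^2*z - x*z^3 + x^2*y + y*z^2 + x*z - y
tr(a^2 b a b^-1 a^2 b a) = tr(a^2 b a^3 b a) tr(b) - tr(a^2 b a^3 b a b)   [inverse elimination on b] = x^4*y*z^2 - 2*x^3*y^2*z - x^3*z^3 + x^2*y^3 + x^3*z + x*y^2*z + x*z^3 - x^2*y - x*z - y
tr(b a b a b a b a) = tr(a b a b a b) tr(a b) - tr(b a b a)   [split at a repeated a] = z^4 - 4*z^2 + 2
tr(b a b a b a b) = tr(b) tr(a b a b a b) - tr(a b a b a)   [square of b] = y*z^3 - x*z^2 - 2*y*z + x
tr(b a b a^2 b a b a) = tr(a) tr(b a b a b a b a) - tr(b a b a b a b)   [square of a] = x*z^4 - y*z^3 - 3*x*z^2 + 2*y*z + x
tr(b a b^2 a b) = tr(b) tr(a b^2 a b) - tr(a b^2 a)   [square of b] = y^2*z^2 - 2*x*y*z + x^2 - 2
use: tr(b a b a^2 b a b) = tr(a) tr(b a b^2 a b a) - tr(b a b^2 a b)   [square of a] = x*y*z^3 - x^2*z^2 - y^2*z^2 + 2
apply: tr(a^2 b a b a^2 b a b) = tr(a) tr(b a b a^2 b a b a) - tr(b a b a^2 b a b)   [square of a] = x^2*z^4 - 2*x*y*z^3 - 2*x^2*z^2 + y^2*z^2 + 2*x*y*z + x^2 - 2
use: tr(a^2 b a b^-1 a^2 b a b) = tr(a^2 b a b a^2 b a) tr(b) - tr(a^2 b a b a^2 b a b)   [inverse elimination on b] = x^3*y*z^3 - 2*x^2*y^2*z^2 - x^2*z^4 - x^3*y*z + x*y^3*z + x*y*z^3 + x^2*y^2 + 2*x^2*z^2 - x*y*z - x^2 - y^2 + 2
use: tr(b^-1 a^2 b a b^-1 a^2 b a) = tr(a^2 b a b^-1 a^2 b a) tr(b) - tr(a^2 b a b^-1 a^2 b a b)   [inverse elimination on b] = x^4*y^2*z^2 - 2*x^3*y^3*z - 2*x^3*y*z^3 + x^2*y^4 + 2*x^2*y^2*z^2 + x^2*z^4 + 2*x^3*y*z - 2*x^2*y^2 - 2*x^2*z^2 + x^2 - 2
tr(a b^-2 a^2 b a b^-1 a^2 b) = tr(b^-1 a^2 b a b^-1 a^2 b a) tr(b) - tr(b^-1 a^2 b a b^-1 a^2 b a b)   [inverse elimination on b] = x^4*y^3*z^2 - 2*x^3*y^4*z - 2*x^3*y^2*z^3 - x^4*y*z^2 + x^2*y^5 + 2*x^2*y^3*z^2 + x^2*y*z^4 + 4*x^3*y^2*z + x^3*z^3 - 3*x^2*y^3 - 2*x^2*y*z^2 - x^3*z - x*y^2*z - x*z^3 + 2*x^2*y + x*z - y
use: tr(a b^-1 a^2 b^-1 a b^-2 a^2 b) = tr(a b^-2 a^2 b a b^-1 a^2) tr(b) - tr(a b^-2 a^2 b a b^-1 a^2 b)   [inverse elimination on b] = x^5*y^4*z - x^4*y^5 - 3*x^4*y^3*z^2 - x^5*y^2*z + x^3*y^4*z + 3*x^3*y^2*z^3 + 2*x^4*y^3 + 2*x^4*y*z^2 + x^2*y^5 + x^2*y^3*z^2 - x^2*y*z^4 - 2*x^3*y^2*z - x^3*z^3 - x*y^4*z - x*y^2*z^3 - x^4*y - 2*x^2*y^3 - x^2*y*z^2 + x^3*z + x*y^2*z + x*z^3 + 2*x^2*y + y*z^2 - x*z - y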